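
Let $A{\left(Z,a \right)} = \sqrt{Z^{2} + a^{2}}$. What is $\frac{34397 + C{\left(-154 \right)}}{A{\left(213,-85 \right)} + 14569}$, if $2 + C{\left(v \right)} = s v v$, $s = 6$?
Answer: $\frac{858070393}{70734389} - \frac{58897 \sqrt{52594}}{70734389} \approx 11.94$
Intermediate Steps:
$C{\left(v \right)} = -2 + 6 v^{2}$ ($C{\left(v \right)} = -2 + 6 v v = -2 + 6 v^{2}$)
$\frac{34397 + C{\left(-154 \right)}}{A{\left(213,-85 \right)} + 14569} = \frac{34397 - \left(2 - 6 \left(-154\right)^{2}\right)}{\sqrt{213^{2} + \left(-85\right)^{2}} + 14569} = \frac{34397 + \left(-2 + 6 \cdot 23716\right)}{\sqrt{45369 + 7225} + 14569} = \frac{34397 + \left(-2 + 142296\right)}{\sqrt{52594} + 14569} = \frac{34397 + 142294}{14569 + \sqrt{52594}} = \frac{176691}{14569 + \sqrt{52594}}$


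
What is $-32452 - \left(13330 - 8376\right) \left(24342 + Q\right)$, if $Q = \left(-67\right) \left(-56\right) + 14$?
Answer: $-139279484$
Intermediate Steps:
$Q = 3766$ ($Q = 3752 + 14 = 3766$)
$-32452 - \left(13330 - 8376\right) \left(24342 + Q\right) = -32452 - \left(13330 - 8376\right) \left(24342 + 3766\right) = -32452 - 4954 \cdot 28108 = -32452 - 139247032 = -139279484$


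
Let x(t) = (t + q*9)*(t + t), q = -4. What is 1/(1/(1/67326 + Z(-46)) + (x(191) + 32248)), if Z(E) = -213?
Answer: 14340437/1311547619820 ≈ 1.0934e-5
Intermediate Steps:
x(t) = 2*t*(-36 + t) (x(t) = (t - 4*9)*(t + t) = (t - 36)*(2*t) = (-36 + t)*(2*t) = 2*t*(-36 + t))
1/(1/(1/67326 + Z(-46)) + (x(191) + 32248)) = 1/(1/(1/67326 - 213) + (2*191*(-36 + 191) + 32248)) = 1/(1/(1/67326 - 213) + (2*191*155 + 32248)) = 1/(1/(-14340437/67326) + (59210 + 32248)) = 1/(-67326/14340437 + 91458) = 1/(1311547619820/14340437) = 14340437/1311547619820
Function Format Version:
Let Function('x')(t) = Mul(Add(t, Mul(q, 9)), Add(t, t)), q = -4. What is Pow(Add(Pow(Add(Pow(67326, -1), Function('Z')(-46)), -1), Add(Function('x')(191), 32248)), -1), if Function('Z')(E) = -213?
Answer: Rational(14340437, 1311547619820) ≈ 1.0934e-5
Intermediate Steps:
Function('x')(t) = Mul(2, t, Add(-36, t)) (Function('x')(t) = Mul(Add(t, Mul(-4, 9)), Add(t, t)) = Mul(Add(t, -36), Mul(2, t)) = Mul(Add(-36, t), Mul(2, t)) = Mul(2, t, Add(-36, t)))
Pow(Add(Pow(Add(Pow(67326, -1), Function('Z')(-46)), -1), Add(Function('x')(191), 32248)), -1) = Pow(Add(Pow(Add(Pow(67326, -1), -213), -1), Add(Mul(2, 191, Add(-36, 191)), 32248)), -1) = Pow(Add(Pow(Add(Rational(1, 67326), -213), -1), Add(Mul(2, 191, 155), 32248)), -1) = Pow(Add(Pow(Rational(-14340437, 67326), -1), Add(59210, 32248)), -1) = Pow(Add(Rational(-67326, 14340437), 91458), -1) = Pow(Rational(1311547619820, 14340437), -1) = Rational(14340437, 1311547619820)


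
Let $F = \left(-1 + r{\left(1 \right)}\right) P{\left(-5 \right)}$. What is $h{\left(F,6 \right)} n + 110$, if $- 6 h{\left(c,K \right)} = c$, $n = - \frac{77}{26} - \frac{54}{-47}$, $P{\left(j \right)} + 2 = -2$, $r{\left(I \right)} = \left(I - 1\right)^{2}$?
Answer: $\frac{203845}{1833} \approx 111.21$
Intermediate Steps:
$r{\left(I \right)} = \left(-1 + I\right)^{2}$
$P{\left(j \right)} = -4$ ($P{\left(j \right)} = -2 - 2 = -4$)
$n = - \frac{2215}{1222}$ ($n = \left(-77\right) \frac{1}{26} - - \frac{54}{47} = - \frac{77}{26} + \frac{54}{47} = - \frac{2215}{1222} \approx -1.8126$)
$F = 4$ ($F = \left(-1 + \left(-1 + 1\right)^{2}\right) \left(-4\right) = \left(-1 + 0^{2}\right) \left(-4\right) = \left(-1 + 0\right) \left(-4\right) = \left(-1\right) \left(-4\right) = 4$)
$h{\left(c,K \right)} = - \frac{c}{6}$
$h{\left(F,6 \right)} n + 110 = \left(- \frac{1}{6}\right) 4 \left(- \frac{2215}{1222}\right) + 110 = \left(- \frac{2}{3}\right) \left(- \frac{2215}{1222}\right) + 110 = \frac{2215}{1833} + 110 = \frac{203845}{1833}$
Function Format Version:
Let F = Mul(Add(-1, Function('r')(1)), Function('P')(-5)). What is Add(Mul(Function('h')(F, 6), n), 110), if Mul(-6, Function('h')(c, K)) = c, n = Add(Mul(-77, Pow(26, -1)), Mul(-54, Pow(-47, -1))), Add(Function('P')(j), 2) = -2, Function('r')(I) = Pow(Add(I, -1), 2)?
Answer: Rational(203845, 1833) ≈ 111.21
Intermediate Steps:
Function('r')(I) = Pow(Add(-1, I), 2)
Function('P')(j) = -4 (Function('P')(j) = Add(-2, -2) = -4)
n = Rational(-2215, 1222) (n = Add(Mul(-77, Rational(1, 26)), Mul(-54, Rational(-1, 47))) = Add(Rational(-77, 26), Rational(54, 47)) = Rational(-2215, 1222) ≈ -1.8126)
F = 4 (F = Mul(Add(-1, Pow(Add(-1, 1), 2)), -4) = Mul(Add(-1, Pow(0, 2)), -4) = Mul(Add(-1, 0), -4) = Mul(-1, -4) = 4)
Function('h')(c, K) = Mul(Rational(-1, 6), c)
Add(Mul(Function('h')(F, 6), n), 110) = Add(Mul(Mul(Rational(-1, 6), 4), Rational(-2215, 1222)), 110) = Add(Mul(Rational(-2, 3), Rational(-2215, 1222)), 110) = Add(Rational(2215, 1833), 110) = Rational(203845, 1833)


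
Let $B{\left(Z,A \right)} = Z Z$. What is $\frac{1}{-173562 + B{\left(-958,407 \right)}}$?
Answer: $\frac{1}{744202} \approx 1.3437 \cdot 10^{-6}$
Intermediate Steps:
$B{\left(Z,A \right)} = Z^{2}$
$\frac{1}{-173562 + B{\left(-958,407 \right)}} = \frac{1}{-173562 + \left(-958\right)^{2}} = \frac{1}{-173562 + 917764} = \frac{1}{744202}$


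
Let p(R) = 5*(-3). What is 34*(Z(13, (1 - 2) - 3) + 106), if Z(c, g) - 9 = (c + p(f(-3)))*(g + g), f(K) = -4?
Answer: 4454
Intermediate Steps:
p(R) = -15
Z(c, g) = 9 + 2*g*(-15 + c) (Z(c, g) = 9 + (c - 15)*(g + g) = 9 + (-15 + c)*(2*g) = 9 + 2*g*(-15 + c))
34*(Z(13, (1 - 2) - 3) + 106) = 34*((9 - 30*((1 - 2) - 3) + 2*13*((1 - 2) - 3)) + 106) = 34*((9 - 30*(-1 - 3) + 2*13*(-1 - 3)) + 106) = 34*((9 - 30*(-4) + 2*13*(-4)) + 106) = 34*((9 + 120 - 104) + 106) = 34*(25 + 106) = 34*131 = 4454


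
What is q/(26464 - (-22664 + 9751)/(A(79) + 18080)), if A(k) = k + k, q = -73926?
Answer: -1348262388/482663345 ≈ -2.7934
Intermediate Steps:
A(k) = 2*k
q/(26464 - (-22664 + 9751)/(A(79) + 18080)) = -73926/(26464 - (-22664 + 9751)/(2*79 + 18080)) = -73926/(26464 - (-12913)/(158 + 18080)) = -73926/(26464 - (-12913)/18238) = -73926/(26464 - 1*(-12913/18238)) = -73926/(26464 + 12913/18238) = -73926/482663345/18238 = -73926*18238/482663345 = -1348262388/482663345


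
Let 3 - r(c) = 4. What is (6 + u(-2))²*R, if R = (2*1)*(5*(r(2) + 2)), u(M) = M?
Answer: 160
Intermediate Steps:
r(c) = -1 (r(c) = 3 - 1*4 = 3 - 4 = -1)
R = 10 (R = (2*1)*(5*(-1 + 2)) = 2*(5*1) = 2*5 = 10)
(6 + u(-2))²*R = (6 - 2)²*10 = 4²*10 = 16*10 = 160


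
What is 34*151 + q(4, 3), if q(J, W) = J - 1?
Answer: 5137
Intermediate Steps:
q(J, W) = -1 + J
34*151 + q(4, 3) = 34*151 + (-1 + 4) = 5134 + 3 = 5137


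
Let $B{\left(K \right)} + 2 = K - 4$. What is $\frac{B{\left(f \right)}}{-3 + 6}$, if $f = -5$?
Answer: $- \frac{11}{3} \approx -3.6667$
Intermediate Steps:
$B{\left(K \right)} = -6 + K$ ($B{\left(K \right)} = -2 + \left(K - 4\right) = -2 + \left(-4 + K\right) = -6 + K$)
$\frac{B{\left(f \right)}}{-3 + 6} = \frac{-6 - 5}{-3 + 6} = \frac{1}{3} \left(-11\right) = - \frac{11}{3}$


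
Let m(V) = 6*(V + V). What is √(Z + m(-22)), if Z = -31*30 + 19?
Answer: 5*I*√47 ≈ 34.278*I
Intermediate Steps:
m(V) = 12*V (m(V) = 6*(2*V) = 12*V)
Z = -911 (Z = -930 + 19 = -911)
√(Z + m(-22)) = √(-911 + 12*(-22)) = √(-911 - 264) = √(-1175) = 5*I*√47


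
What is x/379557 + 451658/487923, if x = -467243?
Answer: -18849550261/61731530037 ≈ -0.30535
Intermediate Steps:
x/379557 + 451658/487923 = -467243/379557 + 451658/487923 = -18849550261/61731530037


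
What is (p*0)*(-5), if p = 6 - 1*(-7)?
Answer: 0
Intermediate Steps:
p = 13 (p = 6 + 7 = 13)
(p*0)*(-5) = (13*0)*(-5) = 0*(-5) = 0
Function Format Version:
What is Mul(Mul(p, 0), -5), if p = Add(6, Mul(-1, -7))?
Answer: 0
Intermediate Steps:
p = 13 (p = Add(6, 7) = 13)
Mul(Mul(p, 0), -5) = Mul(Mul(13, 0), -5) = Mul(0, -5) = 0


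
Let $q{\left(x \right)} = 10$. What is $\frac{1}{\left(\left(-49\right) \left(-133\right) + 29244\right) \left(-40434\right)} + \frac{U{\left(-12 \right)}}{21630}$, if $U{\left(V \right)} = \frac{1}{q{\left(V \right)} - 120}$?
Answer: $- \frac{21944539}{52126867877700} \approx -4.2098 \cdot 10^{-7}$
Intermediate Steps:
$U{\left(V \right)} = - \frac{1}{110}$ ($U{\left(V \right)} = \frac{1}{10 - 120} = \frac{1}{-110} = - \frac{1}{110}$)
$\frac{1}{\left(\left(-49\right) \left(-133\right) + 29244\right) \left(-40434\right)} + \frac{U{\left(-12 \right)}}{21630} = \frac{1}{\left(\left(-49\right) \left(-133\right) + 29244\right) \left(-40434\right)} - \frac{1}{110 \cdot 21630} = \frac{1}{6517 + 29244} \left(- \frac{1}{40434}\right) - \frac{1}{2379300} = \frac{1}{35761} \left(- \frac{1}{40434}\right) - \frac{1}{2379300} = - \frac{1}{1445960274} - \frac{1}{2379300} = - \frac{21944539}{52126867877700}$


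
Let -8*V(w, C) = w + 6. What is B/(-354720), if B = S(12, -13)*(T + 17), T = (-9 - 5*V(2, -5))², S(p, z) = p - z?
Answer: -55/23648 ≈ -0.0023258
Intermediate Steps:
V(w, C) = -¾ - w/8 (V(w, C) = -(w + 6)/8 = -(6 + w)/8 = -¾ - w/8)
T = 16 (T = (-9 - 5*(-¾ - ⅛*2))² = (-9 - 5*(-¾ - ¼))² = (-9 - 5*(-1))² = (-9 + 5)² = (-4)² = 16)
B = 825 (B = (12 - 1*(-13))*(16 + 17) = (12 + 13)*33 = 25*33 = 825)
B/(-354720) = 825/(-354720) = 825*(-1/354720) = -55/23648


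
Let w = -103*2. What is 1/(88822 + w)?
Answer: 1/88616 ≈ 1.1285e-5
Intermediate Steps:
w = -206
1/(88822 + w) = 1/(88822 - 206) = 1/88616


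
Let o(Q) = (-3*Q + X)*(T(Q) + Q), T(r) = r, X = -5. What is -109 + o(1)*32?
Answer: -621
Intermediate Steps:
o(Q) = 2*Q*(-5 - 3*Q) (o(Q) = (-3*Q - 5)*(Q + Q) = (-5 - 3*Q)*(2*Q) = 2*Q*(-5 - 3*Q))
-109 + o(1)*32 = -109 + (2*1*(-5 - 3*1))*32 = -109 + (2*1*(-5 - 3))*32 = -109 + (2*1*(-8))*32 = -109 - 16*32 = -109 - 512 = -621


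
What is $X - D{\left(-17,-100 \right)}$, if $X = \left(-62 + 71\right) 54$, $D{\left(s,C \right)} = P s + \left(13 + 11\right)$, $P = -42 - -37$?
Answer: $377$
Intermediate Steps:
$P = -5$ ($P = -42 + 37 = -5$)
$D{\left(s,C \right)} = 24 - 5 s$ ($D{\left(s,C \right)} = - 5 s + \left(13 + 11\right) = - 5 s + 24 = 24 - 5 s$)
$X = 486$ ($X = 9 \cdot 54 = 486$)
$X - D{\left(-17,-100 \right)} = 486 - \left(24 - -85\right) = 486 - \left(24 + 85\right) = 486 - 109 = 377$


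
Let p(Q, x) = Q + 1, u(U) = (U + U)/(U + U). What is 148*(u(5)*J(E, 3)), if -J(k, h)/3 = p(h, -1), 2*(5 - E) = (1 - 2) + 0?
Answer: -1776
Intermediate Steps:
E = 11/2 (E = 5 - ((1 - 2) + 0)/2 = 5 - (-1 + 0)/2 = 5 - ½*(-1) = 5 + ½ = 11/2 ≈ 5.5000)
u(U) = 1 (u(U) = (2*U)/((2*U)) = (2*U)*(1/(2*U)) = 1)
p(Q, x) = 1 + Q
J(k, h) = -3 - 3*h (J(k, h) = -3*(1 + h) = -3 - 3*h)
148*(u(5)*J(E, 3)) = 148*(1*(-3 - 3*3)) = 148*(1*(-3 - 9)) = 148*(1*(-12)) = 148*(-12) = -1776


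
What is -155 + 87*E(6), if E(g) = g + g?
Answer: 889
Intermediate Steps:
E(g) = 2*g
-155 + 87*E(6) = -155 + 87*(2*6) = -155 + 87*12 = -155 + 1044 = 889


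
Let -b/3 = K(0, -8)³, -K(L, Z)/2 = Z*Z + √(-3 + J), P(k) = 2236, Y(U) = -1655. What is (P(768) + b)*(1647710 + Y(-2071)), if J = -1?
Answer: 10329423099300 + 970566701760*I ≈ 1.0329e+13 + 9.7057e+11*I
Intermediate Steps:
K(L, Z) = -4*I - 2*Z² (K(L, Z) = -2*(Z*Z + √(-3 - 1)) = -2*(Z² + √(-4)) = -2*(Z² + 2*I) = -4*I - 2*Z²)
b = -3*(-128 - 4*I)³ (b = -3*(-4*I - 2*(-8)²)³ = -3*(-4*I - 2*64)³ = -3*(-4*I - 128)³ = -3*(-128 - 4*I)³ ≈ 6.273e+6 + 5.8963e+5*I)
(P(768) + b)*(1647710 + Y(-2071)) = (2236 + (6273024 + 589632*I))*(1647710 - 1655) = (6275260 + 589632*I)*1646055 = 10329423099300 + 970566701760*I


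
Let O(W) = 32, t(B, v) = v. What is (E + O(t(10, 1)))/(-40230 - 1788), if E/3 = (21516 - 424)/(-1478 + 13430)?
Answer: -37145/41849928 ≈ -0.00088758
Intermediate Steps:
E = 5273/996 (E = 3*((21516 - 424)/(-1478 + 13430)) = 3*(21092/11952) = 3*(21092*(1/11952)) = 3*(5273/2988) = 5273/996 ≈ 5.2942)
(E + O(t(10, 1)))/(-40230 - 1788) = (5273/996 + 32)/(-40230 - 1788) = (37145/996)/(-42018) = (37145/996)*(-1/42018) = -37145/41849928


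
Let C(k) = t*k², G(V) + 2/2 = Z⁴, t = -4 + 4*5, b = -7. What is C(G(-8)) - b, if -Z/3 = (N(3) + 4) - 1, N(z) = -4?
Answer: 102407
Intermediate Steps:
t = 16 (t = -4 + 20 = 16)
Z = 3 (Z = -3*((-4 + 4) - 1) = -3*(0 - 1) = -3*(-1) = 3)
G(V) = 80 (G(V) = -1 + 3⁴ = -1 + 81 = 80)
C(k) = 16*k²
C(G(-8)) - b = 16*80² - 1*(-7) = 16*6400 + 7 = 102400 + 7 = 102407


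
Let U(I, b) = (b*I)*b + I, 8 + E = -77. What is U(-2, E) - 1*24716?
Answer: -39168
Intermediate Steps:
E = -85 (E = -8 - 77 = -85)
U(I, b) = I + I*b² (U(I, b) = (I*b)*b + I = I*b² + I = I + I*b²)
U(-2, E) - 1*24716 = -2*(1 + (-85)²) - 1*24716 = -2*(1 + 7225) - 24716 = -2*7226 - 24716 = -14452 - 24716 = -39168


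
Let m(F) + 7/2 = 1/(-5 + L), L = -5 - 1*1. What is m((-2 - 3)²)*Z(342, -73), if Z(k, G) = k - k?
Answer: 0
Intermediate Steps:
Z(k, G) = 0
L = -6 (L = -5 - 1 = -6)
m(F) = -79/22 (m(F) = -7/2 + 1/(-5 - 6) = -7/2 + 1/(-11) = -7/2 - 1/11 = -79/22)
m((-2 - 3)²)*Z(342, -73) = -79/22*0 = 0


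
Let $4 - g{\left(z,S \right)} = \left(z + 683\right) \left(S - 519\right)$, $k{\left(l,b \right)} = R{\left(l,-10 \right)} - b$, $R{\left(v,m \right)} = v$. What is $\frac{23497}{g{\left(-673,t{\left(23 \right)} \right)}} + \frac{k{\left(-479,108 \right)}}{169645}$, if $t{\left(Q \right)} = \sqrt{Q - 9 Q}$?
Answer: $\frac{10344104486739}{2289871263610} + \frac{117485 i \sqrt{46}}{6749009} \approx 4.5173 + 0.11806 i$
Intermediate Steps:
$t{\left(Q \right)} = 2 \sqrt{2} \sqrt{- Q}$ ($t{\left(Q \right)} = \sqrt{- 8 Q} = 2 \sqrt{2} \sqrt{- Q}$)
$k{\left(l,b \right)} = l - b$
$g{\left(z,S \right)} = 4 - \left(-519 + S\right) \left(683 + z\right)$ ($g{\left(z,S \right)} = 4 - \left(z + 683\right) \left(S - 519\right) = 4 - \left(683 + z\right) \left(-519 + S\right) = 4 - \left(-519 + S\right) \left(683 + z\right)$)
$\frac{23497}{g{\left(-673,t{\left(23 \right)} \right)}} + \frac{k{\left(-479,108 \right)}}{169645} = \frac{23497}{354481 - 683 \cdot 2 \sqrt{2} \sqrt{\left(-1\right) 23} + 519 \left(-673\right) - 2 \sqrt{2} \sqrt{\left(-1\right) 23} \left(-673\right)} + \frac{-479 - 108}{169645} = \frac{23497}{354481 - 683 \cdot 2 \sqrt{2} \sqrt{-23} - 349287 - 2 \sqrt{2} \sqrt{-23} \left(-673\right)} + \left(-479 - 108\right) \frac{1}{169645} = \frac{23497}{354481 - 683 \cdot 2 \sqrt{2} i \sqrt{23} - 349287 - 2 \sqrt{2} i \sqrt{23} \left(-673\right)} - \frac{587}{169645} = \frac{23497}{354481 - 683 \cdot 2 i \sqrt{46} - 349287 - 2 i \sqrt{46} \left(-673\right)} - \frac{587}{169645} = \frac{23497}{354481 - 1366 i \sqrt{46} - 349287 + 1346 i \sqrt{46}} - \frac{587}{169645} = \frac{23497}{5194 - 20 i \sqrt{46}} - \frac{587}{169645} = - \frac{587}{169645} + \frac{23497}{5194 - 20 i \sqrt{46}}$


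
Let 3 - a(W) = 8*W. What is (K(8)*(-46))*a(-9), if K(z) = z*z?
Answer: -220800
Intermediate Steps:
a(W) = 3 - 8*W
K(z) = z²
(K(8)*(-46))*a(-9) = (8²*(-46))*(3 - 8*(-9)) = (64*(-46))*(3 + 72) = -2944*75 = -220800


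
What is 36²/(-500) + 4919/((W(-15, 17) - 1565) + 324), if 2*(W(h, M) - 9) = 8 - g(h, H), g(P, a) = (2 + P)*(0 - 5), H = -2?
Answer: -2046554/315125 ≈ -6.4944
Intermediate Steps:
g(P, a) = -10 - 5*P (g(P, a) = (2 + P)*(-5) = -10 - 5*P)
W(h, M) = 18 + 5*h/2 (W(h, M) = 9 + (8 - (-10 - 5*h))/2 = 9 + (8 + (10 + 5*h))/2 = 9 + (18 + 5*h)/2 = 9 + (9 + 5*h/2) = 18 + 5*h/2)
36²/(-500) + 4919/((W(-15, 17) - 1565) + 324) = 36²/(-500) + 4919/(((18 + (5/2)*(-15)) - 1565) + 324) = 1296*(-1/500) + 4919/(((18 - 75/2) - 1565) + 324) = -324/125 + 4919/((-39/2 - 1565) + 324) = -324/125 + 4919/(-3169/2 + 324) = -324/125 + 4919/(-2521/2) = -324/125 + 4919*(-2/2521) = -324/125 - 9838/2521 = -2046554/315125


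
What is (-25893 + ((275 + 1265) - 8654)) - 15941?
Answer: -48948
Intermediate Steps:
(-25893 + ((275 + 1265) - 8654)) - 15941 = (-25893 + (1540 - 8654)) - 15941 = (-25893 - 7114) - 15941 = -33007 - 15941 = -48948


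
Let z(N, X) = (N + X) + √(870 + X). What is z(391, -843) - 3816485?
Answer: -3816937 + 3*√3 ≈ -3.8169e+6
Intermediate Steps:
z(N, X) = N + X + √(870 + X)
z(391, -843) - 3816485 = (391 - 843 + √(870 - 843)) - 3816485 = (391 - 843 + √27) - 3816485 = (391 - 843 + 3*√3) - 3816485 = (-452 + 3*√3) - 3816485 = -3816937 + 3*√3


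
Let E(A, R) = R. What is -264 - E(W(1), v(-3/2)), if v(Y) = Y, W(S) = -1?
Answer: -525/2 ≈ -262.50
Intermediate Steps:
-264 - E(W(1), v(-3/2)) = -264 - (-3)/2 = -264 - 1*(-3/2) = -264 + 3/2 = -525/2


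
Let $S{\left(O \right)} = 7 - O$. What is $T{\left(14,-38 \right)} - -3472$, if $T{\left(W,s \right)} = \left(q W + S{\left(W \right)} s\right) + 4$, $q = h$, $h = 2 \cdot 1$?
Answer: $3770$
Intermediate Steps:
$h = 2$
$q = 2$
$T{\left(W,s \right)} = 4 + 2 W + s \left(7 - W\right)$ ($T{\left(W,s \right)} = \left(2 W + \left(7 - W\right) s\right) + 4 = \left(2 W + s \left(7 - W\right)\right) + 4 = 4 + 2 W + s \left(7 - W\right)$)
$T{\left(14,-38 \right)} - -3472 = \left(4 + 2 \cdot 14 - - 38 \left(-7 + 14\right)\right) - -3472 = \left(4 + 28 - \left(-38\right) 7\right) + 3472 = \left(4 + 28 + 266\right) + 3472 = 298 + 3472 = 3770$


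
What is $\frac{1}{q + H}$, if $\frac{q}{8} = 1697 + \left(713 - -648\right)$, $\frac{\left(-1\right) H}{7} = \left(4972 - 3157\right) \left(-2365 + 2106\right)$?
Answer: $\frac{1}{3315059} \approx 3.0165 \cdot 10^{-7}$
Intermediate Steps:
$H = 3290595$ ($H = - 7 \left(4972 - 3157\right) \left(-2365 + 2106\right) = - 7 \cdot 1815 \left(-259\right) = \left(-7\right) \left(-470085\right) = 3290595$)
$q = 24464$ ($q = 8 \left(1697 + \left(713 - -648\right)\right) = 8 \left(1697 + \left(713 + 648\right)\right) = 8 \left(1697 + 1361\right) = 8 \cdot 3058 = 24464$)
$\frac{1}{q + H} = \frac{1}{24464 + 3290595} = \frac{1}{3315059}$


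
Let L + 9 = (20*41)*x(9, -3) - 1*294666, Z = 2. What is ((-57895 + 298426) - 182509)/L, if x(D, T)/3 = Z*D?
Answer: -58022/250395 ≈ -0.23172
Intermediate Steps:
x(D, T) = 6*D (x(D, T) = 3*(2*D) = 6*D)
L = -250395 (L = -9 + ((20*41)*(6*9) - 1*294666) = -9 + (820*54 - 294666) = -9 + (44280 - 294666) = -9 - 250386 = -250395)
((-57895 + 298426) - 182509)/L = ((-57895 + 298426) - 182509)/(-250395) = (240531 - 182509)*(-1/250395) = 58022*(-1/250395) = -58022/250395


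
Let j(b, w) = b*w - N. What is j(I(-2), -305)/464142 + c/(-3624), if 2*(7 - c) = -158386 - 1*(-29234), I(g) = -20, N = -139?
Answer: -4992178775/280341768 ≈ -17.807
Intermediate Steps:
c = 64583 (c = 7 - (-158386 - 1*(-29234))/2 = 7 - (-158386 + 29234)/2 = 7 - ½*(-129152) = 7 + 64576 = 64583)
j(b, w) = 139 + b*w (j(b, w) = b*w - 1*(-139) = b*w + 139 = 139 + b*w)
j(I(-2), -305)/464142 + c/(-3624) = (139 - 20*(-305))/464142 + 64583/(-3624) = (139 + 6100)*(1/464142) + 64583*(-1/3624) = 6239*(1/464142) - 64583/3624 = 6239/464142 - 64583/3624 = -4992178775/280341768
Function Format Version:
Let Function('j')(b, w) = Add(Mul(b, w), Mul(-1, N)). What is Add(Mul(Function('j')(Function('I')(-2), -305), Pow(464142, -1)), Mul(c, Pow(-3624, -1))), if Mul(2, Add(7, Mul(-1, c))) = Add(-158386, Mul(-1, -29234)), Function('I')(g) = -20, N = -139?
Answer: Rational(-4992178775, 280341768) ≈ -17.807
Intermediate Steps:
c = 64583 (c = Add(7, Mul(Rational(-1, 2), Add(-158386, Mul(-1, -29234)))) = Add(7, Mul(Rational(-1, 2), Add(-158386, 29234))) = Add(7, Mul(Rational(-1, 2), -129152)) = Add(7, 64576) = 64583)
Function('j')(b, w) = Add(139, Mul(b, w)) (Function('j')(b, w) = Add(Mul(b, w), Mul(-1, -139)) = Add(Mul(b, w), 139) = Add(139, Mul(b, w)))
Add(Mul(Function('j')(Function('I')(-2), -305), Pow(464142, -1)), Mul(c, Pow(-3624, -1))) = Add(Mul(Add(139, Mul(-20, -305)), Pow(464142, -1)), Mul(64583, Pow(-3624, -1))) = Add(Mul(Add(139, 6100), Rational(1, 464142)), Mul(64583, Rational(-1, 3624))) = Add(Mul(6239, Rational(1, 464142)), Rational(-64583, 3624)) = Add(Rational(6239, 464142), Rational(-64583, 3624)) = Rational(-4992178775, 280341768)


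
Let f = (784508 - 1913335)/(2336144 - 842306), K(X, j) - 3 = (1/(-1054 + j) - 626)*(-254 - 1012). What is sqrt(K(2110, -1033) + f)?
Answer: sqrt(855892055850207791967082)/1039213302 ≈ 890.24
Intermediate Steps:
K(X, j) = 792519 - 1266/(-1054 + j) (K(X, j) = 3 + (1/(-1054 + j) - 626)*(-254 - 1012) = 3 + (-626 + 1/(-1054 + j))*(-1266) = 3 + (792516 - 1266/(-1054 + j)) = 792519 - 1266/(-1054 + j))
f = -1128827/1493838 ≈ -0.75566
sqrt(K(2110, -1033) + f) = sqrt(3*(-278438764 + 264173*(-1033))/(-1054 - 1033) - 1128827/1493838) = sqrt(3*(-278438764 - 272890709)/(-2087) - 1128827/1493838) = sqrt(3*(-1/2087)*(-551329473) - 1128827/1493838) = sqrt(1653988419/2087 - 1128827/1493838) = sqrt(2470788396000173/3117639906) = sqrt(855892055850207791967082)/1039213302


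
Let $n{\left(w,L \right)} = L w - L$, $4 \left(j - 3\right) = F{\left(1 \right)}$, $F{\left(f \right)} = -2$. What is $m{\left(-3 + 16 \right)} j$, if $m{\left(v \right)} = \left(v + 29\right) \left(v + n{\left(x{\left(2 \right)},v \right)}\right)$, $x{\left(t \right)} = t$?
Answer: $2730$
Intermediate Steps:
$j = \frac{5}{2}$ ($j = 3 + \frac{1}{4} \left(-2\right) = 3 - \frac{1}{2} = \frac{5}{2} \approx 2.5$)
$n{\left(w,L \right)} = - L + L w$
$m{\left(v \right)} = 2 v \left(29 + v\right)$ ($m{\left(v \right)} = \left(v + 29\right) \left(v + v \left(-1 + 2\right)\right) = \left(29 + v\right) \left(v + v 1\right) = \left(29 + v\right) \left(v + v\right) = \left(29 + v\right) 2 v = 2 v \left(29 + v\right)$)
$m{\left(-3 + 16 \right)} j = 2 \left(-3 + 16\right) \left(29 + \left(-3 + 16\right)\right) \frac{5}{2} = 2 \cdot 13 \left(29 + 13\right) \frac{5}{2} = 2 \cdot 13 \cdot 42 \cdot \frac{5}{2} = 1092 \cdot \frac{5}{2} = 2730$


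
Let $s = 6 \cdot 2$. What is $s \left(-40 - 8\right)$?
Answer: $-576$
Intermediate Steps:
$s = 12$
$s \left(-40 - 8\right) = 12 \left(-40 - 8\right) = 12 \left(-48\right) = -576$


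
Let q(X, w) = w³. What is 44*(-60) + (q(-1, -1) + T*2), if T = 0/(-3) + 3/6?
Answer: -2640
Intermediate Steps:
T = ½ (T = 0*(-⅓) + 3*(⅙) = 0 + ½ = ½ ≈ 0.50000)
44*(-60) + (q(-1, -1) + T*2) = 44*(-60) + ((-1)³ + (½)*2) = -2640 + (-1 + 1) = -2640 + 0 = -2640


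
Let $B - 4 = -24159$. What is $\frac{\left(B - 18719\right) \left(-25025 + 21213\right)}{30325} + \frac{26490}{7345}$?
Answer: $\frac{240247687522}{44547425} \approx 5393.1$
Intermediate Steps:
$B = -24155$ ($B = 4 - 24159 = -24155$)
$\frac{\left(B - 18719\right) \left(-25025 + 21213\right)}{30325} + \frac{26490}{7345} = \frac{\left(-24155 - 18719\right) \left(-25025 + 21213\right)}{30325} + \frac{26490}{7345} = \left(-42874\right) \left(-3812\right) \frac{1}{30325} + 26490 \cdot \frac{1}{7345} = 163435688 \cdot \frac{1}{30325} + \frac{5298}{1469} = \frac{163435688}{30325} + \frac{5298}{1469} = \frac{240247687522}{44547425}$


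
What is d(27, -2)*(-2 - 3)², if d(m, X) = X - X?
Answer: 0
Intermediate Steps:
d(m, X) = 0
d(27, -2)*(-2 - 3)² = 0*(-2 - 3)² = 0*(-5)² = 0*25 = 0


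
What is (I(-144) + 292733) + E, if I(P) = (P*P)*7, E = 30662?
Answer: 468547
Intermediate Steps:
I(P) = 7*P² (I(P) = P²*7 = 7*P²)
(I(-144) + 292733) + E = (7*(-144)² + 292733) + 30662 = (7*20736 + 292733) + 30662 = (145152 + 292733) + 30662 = 437885 + 30662 = 468547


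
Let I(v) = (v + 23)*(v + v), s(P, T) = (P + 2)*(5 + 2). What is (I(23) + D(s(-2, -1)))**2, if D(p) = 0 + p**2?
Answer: 4477456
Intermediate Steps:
s(P, T) = 14 + 7*P (s(P, T) = (2 + P)*7 = 14 + 7*P)
I(v) = 2*v*(23 + v) (I(v) = (23 + v)*(2*v) = 2*v*(23 + v))
D(p) = p**2
(I(23) + D(s(-2, -1)))**2 = (2*23*(23 + 23) + (14 + 7*(-2))**2)**2 = (2*23*46 + (14 - 14)**2)**2 = (2116 + 0**2)**2 = (2116 + 0)**2 = 2116**2 = 4477456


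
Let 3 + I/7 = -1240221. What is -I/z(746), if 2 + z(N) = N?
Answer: 361732/31 ≈ 11669.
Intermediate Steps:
I = -8681568 (I = -21 + 7*(-1240221) = -21 - 8681547 = -8681568)
z(N) = -2 + N
-I/z(746) = -(-8681568)/(-2 + 746) = -(-8681568)/744 = -1*(-361732/31) = 361732/31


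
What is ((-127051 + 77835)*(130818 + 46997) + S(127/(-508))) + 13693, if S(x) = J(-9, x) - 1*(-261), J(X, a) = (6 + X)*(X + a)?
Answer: -35005316233/4 ≈ -8.7513e+9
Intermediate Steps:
S(x) = 288 - 3*x (S(x) = ((-9)**2 + 6*(-9) + 6*x - 9*x) - 1*(-261) = (81 - 54 + 6*x - 9*x) + 261 = (27 - 3*x) + 261 = 288 - 3*x)
((-127051 + 77835)*(130818 + 46997) + S(127/(-508))) + 13693 = ((-127051 + 77835)*(130818 + 46997) + (288 - 381/(-508))) + 13693 = (-49216*177815 + (288 - 381*(-1)/508)) + 13693 = (-8751343040 + (288 - 3*(-1/4))) + 13693 = (-8751343040 + (288 + 3/4)) + 13693 = (-8751343040 + 1155/4) + 13693 = -35005371005/4 + 13693 = -35005316233/4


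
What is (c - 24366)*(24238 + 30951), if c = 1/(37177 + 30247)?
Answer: -90667424316587/67424 ≈ -1.3447e+9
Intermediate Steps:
c = 1/67424 ≈ 1.4832e-5
(c - 24366)*(24238 + 30951) = (1/67424 - 24366)*(24238 + 30951) = -1642853183/67424*55189 = -90667424316587/67424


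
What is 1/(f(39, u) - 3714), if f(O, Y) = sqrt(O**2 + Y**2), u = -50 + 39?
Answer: -1857/6896077 - sqrt(1642)/13792154 ≈ -0.00027222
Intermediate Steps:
u = -11
1/(f(39, u) - 3714) = 1/(sqrt(39**2 + (-11)**2) - 3714) = 1/(sqrt(1521 + 121) - 3714) = 1/(sqrt(1642) - 3714) = 1/(-3714 + sqrt(1642))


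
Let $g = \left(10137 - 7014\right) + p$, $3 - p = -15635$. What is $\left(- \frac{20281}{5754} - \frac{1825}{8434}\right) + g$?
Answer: $\frac{227568861398}{12132309} \approx 18757.0$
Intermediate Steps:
$p = 15638$ ($p = 3 - -15635 = 3 + 15635 = 15638$)
$g = 18761$ ($g = \left(10137 - 7014\right) + 15638 = 3123 + 15638 = 18761$)
$\left(- \frac{20281}{5754} - \frac{1825}{8434}\right) + g = \left(- \frac{20281}{5754} - \frac{1825}{8434}\right) + 18761 = - \frac{45387751}{12132309} + 18761 = \frac{227568861398}{12132309}$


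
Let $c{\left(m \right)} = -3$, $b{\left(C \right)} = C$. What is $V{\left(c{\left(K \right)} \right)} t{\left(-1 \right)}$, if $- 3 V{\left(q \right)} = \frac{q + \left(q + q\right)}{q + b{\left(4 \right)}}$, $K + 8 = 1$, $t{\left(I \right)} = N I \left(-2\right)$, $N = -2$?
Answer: $-12$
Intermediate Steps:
$t{\left(I \right)} = 4 I$ ($t{\left(I \right)} = - 2 I \left(-2\right) = 4 I$)
$K = -7$ ($K = -8 + 1 = -7$)
$V{\left(q \right)} = - \frac{q}{4 + q}$ ($V{\left(q \right)} = - \frac{\left(q + \left(q + q\right)\right) \frac{1}{q + 4}}{3} = - \frac{\left(q + 2 q\right) \frac{1}{4 + q}}{3} = - \frac{3 q \frac{1}{4 + q}}{3} = - \frac{q}{4 + q}$)
$V{\left(c{\left(K \right)} \right)} t{\left(-1 \right)} = \left(-1\right) \left(-3\right) \frac{1}{4 - 3} \cdot 4 \left(-1\right) = \left(-1\right) \left(-3\right) 1^{-1} \left(-4\right) = \left(-1\right) \left(-3\right) 1 \left(-4\right) = 3 \left(-4\right) = -12$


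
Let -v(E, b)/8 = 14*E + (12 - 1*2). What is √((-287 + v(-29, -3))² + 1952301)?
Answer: √10252462 ≈ 3201.9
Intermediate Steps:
v(E, b) = -80 - 112*E (v(E, b) = -8*(14*E + (12 - 1*2)) = -8*(14*E + (12 - 2)) = -8*(14*E + 10) = -8*(10 + 14*E) = -80 - 112*E)
√((-287 + v(-29, -3))² + 1952301) = √((-287 + (-80 - 112*(-29)))² + 1952301) = √((-287 + (-80 + 3248))² + 1952301) = √((-287 + 3168)² + 1952301) = √(2881² + 1952301) = √(8300161 + 1952301) = √10252462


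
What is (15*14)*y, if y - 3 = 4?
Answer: 1470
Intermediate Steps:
y = 7 (y = 3 + 4 = 7)
(15*14)*y = (15*14)*7 = 210*7 = 1470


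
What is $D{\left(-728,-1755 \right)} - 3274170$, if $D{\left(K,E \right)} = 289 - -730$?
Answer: $-3273151$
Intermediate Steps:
$D{\left(K,E \right)} = 1019$ ($D{\left(K,E \right)} = 289 + 730 = 1019$)
$D{\left(-728,-1755 \right)} - 3274170 = 1019 - 3274170 = -3273151$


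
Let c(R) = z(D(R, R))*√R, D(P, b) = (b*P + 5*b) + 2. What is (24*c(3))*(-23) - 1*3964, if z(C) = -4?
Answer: -3964 + 2208*√3 ≈ -139.63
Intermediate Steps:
D(P, b) = 2 + 5*b + P*b (D(P, b) = (P*b + 5*b) + 2 = (5*b + P*b) + 2 = 2 + 5*b + P*b)
c(R) = -4*√R
(24*c(3))*(-23) - 1*3964 = (24*(-4*√3))*(-23) - 1*3964 = -96*√3*(-23) - 3964 = 2208*√3 - 3964 = -3964 + 2208*√3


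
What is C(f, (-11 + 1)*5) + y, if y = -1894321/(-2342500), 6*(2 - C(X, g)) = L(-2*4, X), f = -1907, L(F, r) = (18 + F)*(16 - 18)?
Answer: 43162963/7027500 ≈ 6.1420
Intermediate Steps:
L(F, r) = -36 - 2*F (L(F, r) = (18 + F)*(-2) = -36 - 2*F)
C(X, g) = 16/3 (C(X, g) = 2 - (-36 - (-4)*4)/6 = 2 - (-36 - 2*(-8))/6 = 2 - (-36 + 16)/6 = 2 - ⅙*(-20) = 2 + 10/3 = 16/3)
y = 1894321/2342500 (y = -1894321*(-1/2342500) = 1894321/2342500 ≈ 0.80867)
C(f, (-11 + 1)*5) + y = 16/3 + 1894321/2342500 = 43162963/7027500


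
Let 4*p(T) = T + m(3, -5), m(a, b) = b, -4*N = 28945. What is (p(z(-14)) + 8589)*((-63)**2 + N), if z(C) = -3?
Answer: -112223503/4 ≈ -2.8056e+7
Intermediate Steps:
N = -28945/4 (N = -1/4*28945 = -28945/4 ≈ -7236.3)
p(T) = -5/4 + T/4 (p(T) = (T - 5)/4 = (-5 + T)/4 = -5/4 + T/4)
(p(z(-14)) + 8589)*((-63)**2 + N) = ((-5/4 + (1/4)*(-3)) + 8589)*((-63)**2 - 28945/4) = ((-5/4 - 3/4) + 8589)*(3969 - 28945/4) = (-2 + 8589)*(-13069/4) = 8587*(-13069/4) = -112223503/4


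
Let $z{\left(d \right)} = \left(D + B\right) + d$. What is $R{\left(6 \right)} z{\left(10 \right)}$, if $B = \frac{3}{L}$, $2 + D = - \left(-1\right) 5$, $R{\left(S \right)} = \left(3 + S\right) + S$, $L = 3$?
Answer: $210$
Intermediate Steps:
$R{\left(S \right)} = 3 + 2 S$
$D = 3$ ($D = -2 - \left(-1\right) 5 = -2 - -5 = -2 + 5 = 3$)
$B = 1$ ($B = \frac{3}{3} = 3 \cdot \frac{1}{3} = 1$)
$z{\left(d \right)} = 4 + d$ ($z{\left(d \right)} = \left(3 + 1\right) + d = 4 + d$)
$R{\left(6 \right)} z{\left(10 \right)} = \left(3 + 2 \cdot 6\right) \left(4 + 10\right) = \left(3 + 12\right) 14 = 15 \cdot 14 = 210$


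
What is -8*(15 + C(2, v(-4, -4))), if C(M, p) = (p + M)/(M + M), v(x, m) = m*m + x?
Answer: -148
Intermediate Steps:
v(x, m) = x + m² (v(x, m) = m² + x = x + m²)
C(M, p) = (M + p)/(2*M) (C(M, p) = (M + p)/((2*M)) = (M + p)*(1/(2*M)) = (M + p)/(2*M))
-8*(15 + C(2, v(-4, -4))) = -8*(15 + (½)*(2 + (-4 + (-4)²))/2) = -8*(15 + (½)*(½)*(2 + (-4 + 16))) = -8*(15 + (½)*(½)*(2 + 12)) = -8*(15 + (½)*(½)*14) = -8*(15 + 7/2) = -8*37/2 = -148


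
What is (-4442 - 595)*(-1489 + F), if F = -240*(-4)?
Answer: 2664573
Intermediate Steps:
F = 960 (F = -40*(-24) = 960)
(-4442 - 595)*(-1489 + F) = (-4442 - 595)*(-1489 + 960) = -5037*(-529) = 2664573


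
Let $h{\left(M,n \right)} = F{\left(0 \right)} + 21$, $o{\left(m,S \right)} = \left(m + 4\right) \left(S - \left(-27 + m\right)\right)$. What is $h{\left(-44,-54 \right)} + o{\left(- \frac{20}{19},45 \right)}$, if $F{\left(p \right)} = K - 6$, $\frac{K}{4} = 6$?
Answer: $\frac{91807}{361} \approx 254.31$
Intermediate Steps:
$K = 24$ ($K = 4 \cdot 6 = 24$)
$F{\left(p \right)} = 18$ ($F{\left(p \right)} = 24 - 6 = 18$)
$o{\left(m,S \right)} = \left(4 + m\right) \left(27 + S - m\right)$
$h{\left(M,n \right)} = 39$ ($h{\left(M,n \right)} = 18 + 21 = 39$)
$h{\left(-44,-54 \right)} + o{\left(- \frac{20}{19},45 \right)} = 39 + \left(108 - \left(- \frac{20}{19}\right)^{2} + 4 \cdot 45 + 23 \left(- \frac{20}{19}\right) + 45 \left(- \frac{20}{19}\right)\right) = 39 + \left(108 - \left(\left(-20\right) \frac{1}{19}\right)^{2} + 180 + 23 \left(\left(-20\right) \frac{1}{19}\right) + 45 \left(\left(-20\right) \frac{1}{19}\right)\right) = 39 + \left(108 - \left(- \frac{20}{19}\right)^{2} + 180 + 23 \left(- \frac{20}{19}\right) + 45 \left(- \frac{20}{19}\right)\right) = 39 - - \frac{77728}{361} = 39 + \frac{77728}{361} = \frac{91807}{361}$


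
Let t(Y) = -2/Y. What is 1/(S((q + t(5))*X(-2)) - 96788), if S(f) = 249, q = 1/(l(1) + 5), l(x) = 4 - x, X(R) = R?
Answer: -1/96539 ≈ -1.0359e-5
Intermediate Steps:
q = ⅛ (q = 1/((4 - 1*1) + 5) = 1/((4 - 1) + 5) = 1/(3 + 5) = 1/8 = ⅛ ≈ 0.12500)
1/(S((q + t(5))*X(-2)) - 96788) = 1/(249 - 96788) = 1/(-96539) = -1/96539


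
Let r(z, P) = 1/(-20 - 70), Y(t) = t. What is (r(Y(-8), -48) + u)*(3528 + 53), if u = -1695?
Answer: -546285131/90 ≈ -6.0698e+6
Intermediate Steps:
r(z, P) = -1/90 (r(z, P) = 1/(-90) = -1/90)
(r(Y(-8), -48) + u)*(3528 + 53) = (-1/90 - 1695)*(3528 + 53) = -152551/90*3581 = -546285131/90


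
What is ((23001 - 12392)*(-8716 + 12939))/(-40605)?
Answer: -44801807/40605 ≈ -1103.4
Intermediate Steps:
((23001 - 12392)*(-8716 + 12939))/(-40605) = (10609*4223)*(-1/40605) = 44801807*(-1/40605) = -44801807/40605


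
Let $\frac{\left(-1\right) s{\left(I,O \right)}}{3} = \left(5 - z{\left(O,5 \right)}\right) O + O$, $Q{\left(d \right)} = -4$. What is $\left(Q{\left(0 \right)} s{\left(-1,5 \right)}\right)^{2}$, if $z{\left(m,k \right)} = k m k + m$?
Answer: $55353600$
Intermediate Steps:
$z{\left(m,k \right)} = m + m k^{2}$ ($z{\left(m,k \right)} = m k^{2} + m = m + m k^{2}$)
$s{\left(I,O \right)} = - 3 O - 3 O \left(5 - 26 O\right)$ ($s{\left(I,O \right)} = - 3 \left(\left(5 - O \left(1 + 5^{2}\right)\right) O + O\right) = - 3 \left(\left(5 - O \left(1 + 25\right)\right) O + O\right) = - 3 \left(\left(5 - O 26\right) O + O\right) = - 3 \left(\left(5 - 26 O\right) O + O\right) = - 3 \left(O \left(5 - 26 O\right) + O\right) = - 3 \left(O + O \left(5 - 26 O\right)\right) = - 3 O - 3 O \left(5 - 26 O\right)$)
$\left(Q{\left(0 \right)} s{\left(-1,5 \right)}\right)^{2} = \left(- 4 \cdot 6 \cdot 5 \left(-3 + 13 \cdot 5\right)\right)^{2} = \left(- 4 \cdot 6 \cdot 5 \left(-3 + 65\right)\right)^{2} = \left(- 4 \cdot 6 \cdot 5 \cdot 62\right)^{2} = \left(\left(-4\right) 1860\right)^{2} = \left(-7440\right)^{2} = 55353600$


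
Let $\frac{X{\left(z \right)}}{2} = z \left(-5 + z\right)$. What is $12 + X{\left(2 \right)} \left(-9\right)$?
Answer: $120$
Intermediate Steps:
$X{\left(z \right)} = 2 z \left(-5 + z\right)$
$12 + X{\left(2 \right)} \left(-9\right) = 12 + 2 \cdot 2 \left(-5 + 2\right) \left(-9\right) = 12 + 2 \cdot 2 \left(-3\right) \left(-9\right) = 12 - -108 = 12 + 108 = 120$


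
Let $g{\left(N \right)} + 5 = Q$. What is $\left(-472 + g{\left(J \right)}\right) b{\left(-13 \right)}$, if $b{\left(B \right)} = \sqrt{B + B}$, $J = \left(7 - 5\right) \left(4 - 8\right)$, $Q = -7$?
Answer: $- 484 i \sqrt{26} \approx - 2467.9 i$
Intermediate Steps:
$J = -8$ ($J = 2 \left(-4\right) = -8$)
$b{\left(B \right)} = \sqrt{2} \sqrt{B}$ ($b{\left(B \right)} = \sqrt{2 B} = \sqrt{2} \sqrt{B}$)
$g{\left(N \right)} = -12$ ($g{\left(N \right)} = -5 - 7 = -12$)
$\left(-472 + g{\left(J \right)}\right) b{\left(-13 \right)} = \left(-472 - 12\right) \sqrt{2} \sqrt{-13} = - 484 \sqrt{2} i \sqrt{13} = - 484 i \sqrt{26}$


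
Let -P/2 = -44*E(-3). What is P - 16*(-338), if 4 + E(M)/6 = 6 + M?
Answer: 4880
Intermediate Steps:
E(M) = 12 + 6*M (E(M) = -24 + 6*(6 + M) = -24 + (36 + 6*M) = 12 + 6*M)
P = -528 (P = -(-88)*(12 + 6*(-3)) = -(-88)*(12 - 18) = -(-88)*(-6) = -2*264 = -528)
P - 16*(-338) = -528 - 16*(-338) = -528 + 5408 = 4880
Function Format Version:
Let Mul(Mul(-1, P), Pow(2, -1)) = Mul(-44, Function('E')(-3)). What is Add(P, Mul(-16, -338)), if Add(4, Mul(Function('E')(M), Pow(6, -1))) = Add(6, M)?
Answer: 4880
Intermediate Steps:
Function('E')(M) = Add(12, Mul(6, M)) (Function('E')(M) = Add(-24, Mul(6, Add(6, M))) = Add(-24, Add(36, Mul(6, M))) = Add(12, Mul(6, M)))
P = -528 (P = Mul(-2, Mul(-44, Add(12, Mul(6, -3)))) = Mul(-2, Mul(-44, Add(12, -18))) = Mul(-2, Mul(-44, -6)) = Mul(-2, 264) = -528)
Add(P, Mul(-16, -338)) = Add(-528, Mul(-16, -338)) = Add(-528, 5408) = 4880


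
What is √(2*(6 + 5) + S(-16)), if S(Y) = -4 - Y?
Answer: √34 ≈ 5.8309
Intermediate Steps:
√(2*(6 + 5) + S(-16)) = √(2*(6 + 5) + (-4 - 1*(-16))) = √(2*11 + (-4 + 16)) = √(22 + 12) = √34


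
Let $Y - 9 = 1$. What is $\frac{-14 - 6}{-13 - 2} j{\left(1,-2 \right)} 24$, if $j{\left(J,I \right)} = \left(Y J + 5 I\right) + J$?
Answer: $32$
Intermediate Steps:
$Y = 10$ ($Y = 9 + 1 = 10$)
$j{\left(J,I \right)} = 5 I + 11 J$ ($j{\left(J,I \right)} = \left(10 J + 5 I\right) + J = \left(5 I + 10 J\right) + J = 5 I + 11 J$)
$\frac{-14 - 6}{-13 - 2} j{\left(1,-2 \right)} 24 = \frac{-14 - 6}{-13 - 2} \left(5 \left(-2\right) + 11 \cdot 1\right) 24 = - \frac{20}{-15} \left(-10 + 11\right) 24 = \left(-20\right) \left(- \frac{1}{15}\right) 1 \cdot 24 = \frac{4}{3} \cdot 1 \cdot 24 = \frac{4}{3} \cdot 24 = 32$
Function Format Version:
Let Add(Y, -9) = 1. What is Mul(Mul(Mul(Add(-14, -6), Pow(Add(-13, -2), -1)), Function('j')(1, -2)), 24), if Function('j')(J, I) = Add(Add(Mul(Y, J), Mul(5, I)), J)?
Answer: 32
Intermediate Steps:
Y = 10 (Y = Add(9, 1) = 10)
Function('j')(J, I) = Add(Mul(5, I), Mul(11, J)) (Function('j')(J, I) = Add(Add(Mul(10, J), Mul(5, I)), J) = Add(Add(Mul(5, I), Mul(10, J)), J) = Add(Mul(5, I), Mul(11, J)))
Mul(Mul(Mul(Add(-14, -6), Pow(Add(-13, -2), -1)), Function('j')(1, -2)), 24) = Mul(Mul(Mul(Add(-14, -6), Pow(Add(-13, -2), -1)), Add(Mul(5, -2), Mul(11, 1))), 24) = Mul(Mul(Mul(-20, Pow(-15, -1)), Add(-10, 11)), 24) = Mul(Mul(Mul(-20, Rational(-1, 15)), 1), 24) = Mul(Mul(Rational(4, 3), 1), 24) = Mul(Rational(4, 3), 24) = 32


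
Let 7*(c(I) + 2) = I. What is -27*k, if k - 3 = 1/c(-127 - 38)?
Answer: -14310/179 ≈ -79.944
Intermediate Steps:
c(I) = -2 + I/7
k = 530/179 (k = 3 + 1/(-2 + (-127 - 38)/7) = 3 + 1/(-2 + (⅐)*(-165)) = 3 + 1/(-2 - 165/7) = 3 + 1/(-179/7) = 3 - 7/179 = 530/179 ≈ 2.9609)
-27*k = -27*530/179 = -14310/179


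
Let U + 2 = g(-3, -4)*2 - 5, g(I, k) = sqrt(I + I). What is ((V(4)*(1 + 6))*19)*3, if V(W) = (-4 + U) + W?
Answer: -2793 + 798*I*sqrt(6) ≈ -2793.0 + 1954.7*I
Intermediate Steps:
g(I, k) = sqrt(2)*sqrt(I) (g(I, k) = sqrt(2*I) = sqrt(2)*sqrt(I))
U = -7 + 2*I*sqrt(6) (U = -2 + ((sqrt(2)*sqrt(-3))*2 - 5) = -2 + ((sqrt(2)*(I*sqrt(3)))*2 - 5) = -2 + ((I*sqrt(6))*2 - 5) = -2 + (2*I*sqrt(6) - 5) = -2 + (-5 + 2*I*sqrt(6)) = -7 + 2*I*sqrt(6) ≈ -7.0 + 4.899*I)
V(W) = -11 + W + 2*I*sqrt(6) (V(W) = (-4 + (-7 + 2*I*sqrt(6))) + W = (-11 + 2*I*sqrt(6)) + W = -11 + W + 2*I*sqrt(6))
((V(4)*(1 + 6))*19)*3 = (((-11 + 4 + 2*I*sqrt(6))*(1 + 6))*19)*3 = (((-7 + 2*I*sqrt(6))*7)*19)*3 = ((-49 + 14*I*sqrt(6))*19)*3 = (-931 + 266*I*sqrt(6))*3 = -2793 + 798*I*sqrt(6)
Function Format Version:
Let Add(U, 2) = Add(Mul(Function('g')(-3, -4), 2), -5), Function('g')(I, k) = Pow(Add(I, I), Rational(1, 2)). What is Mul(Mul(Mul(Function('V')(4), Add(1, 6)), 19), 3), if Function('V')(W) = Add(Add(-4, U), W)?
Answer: Add(-2793, Mul(798, I, Pow(6, Rational(1, 2)))) ≈ Add(-2793.0, Mul(1954.7, I))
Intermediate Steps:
Function('g')(I, k) = Mul(Pow(2, Rational(1, 2)), Pow(I, Rational(1, 2))) (Function('g')(I, k) = Pow(Mul(2, I), Rational(1, 2)) = Mul(Pow(2, Rational(1, 2)), Pow(I, Rational(1, 2))))
U = Add(-7, Mul(2, I, Pow(6, Rational(1, 2)))) (U = Add(-2, Add(Mul(Mul(Pow(2, Rational(1, 2)), Pow(-3, Rational(1, 2))), 2), -5)) = Add(-2, Add(Mul(Mul(Pow(2, Rational(1, 2)), Mul(I, Pow(3, Rational(1, 2)))), 2), -5)) = Add(-2, Add(Mul(Mul(I, Pow(6, Rational(1, 2))), 2), -5)) = Add(-2, Add(Mul(2, I, Pow(6, Rational(1, 2))), -5)) = Add(-2, Add(-5, Mul(2, I, Pow(6, Rational(1, 2))))) = Add(-7, Mul(2, I, Pow(6, Rational(1, 2)))) ≈ Add(-7.0000, Mul(4.8990, I)))
Function('V')(W) = Add(-11, W, Mul(2, I, Pow(6, Rational(1, 2)))) (Function('V')(W) = Add(Add(-4, Add(-7, Mul(2, I, Pow(6, Rational(1, 2))))), W) = Add(Add(-11, Mul(2, I, Pow(6, Rational(1, 2)))), W) = Add(-11, W, Mul(2, I, Pow(6, Rational(1, 2)))))
Mul(Mul(Mul(Function('V')(4), Add(1, 6)), 19), 3) = Mul(Mul(Mul(Add(-11, 4, Mul(2, I, Pow(6, Rational(1, 2)))), Add(1, 6)), 19), 3) = Mul(Mul(Mul(Add(-7, Mul(2, I, Pow(6, Rational(1, 2)))), 7), 19), 3) = Mul(Mul(Add(-49, Mul(14, I, Pow(6, Rational(1, 2)))), 19), 3) = Mul(Add(-931, Mul(266, I, Pow(6, Rational(1, 2)))), 3) = Add(-2793, Mul(798, I, Pow(6, Rational(1, 2))))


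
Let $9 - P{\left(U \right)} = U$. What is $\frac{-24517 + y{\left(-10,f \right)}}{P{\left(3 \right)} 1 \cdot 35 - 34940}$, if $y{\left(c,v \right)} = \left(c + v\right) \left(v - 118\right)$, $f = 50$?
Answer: $\frac{27237}{34730} \approx 0.78425$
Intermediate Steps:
$y{\left(c,v \right)} = \left(-118 + v\right) \left(c + v\right)$ ($y{\left(c,v \right)} = \left(c + v\right) \left(-118 + v\right) = \left(-118 + v\right) \left(c + v\right)$)
$P{\left(U \right)} = 9 - U$
$\frac{-24517 + y{\left(-10,f \right)}}{P{\left(3 \right)} 1 \cdot 35 - 34940} = \frac{-24517 - \left(5220 - 2500\right)}{\left(9 - 3\right) 1 \cdot 35 - 34940} = \frac{-24517 + \left(2500 + 1180 - 5900 - 500\right)}{\left(9 - 3\right) 1 \cdot 35 - 34940} = \frac{-24517 - 2720}{6 \cdot 1 \cdot 35 - 34940} = - \frac{27237}{6 \cdot 35 - 34940} = - \frac{27237}{210 - 34940} = - \frac{27237}{-34730} = \left(-27237\right) \left(- \frac{1}{34730}\right) = \frac{27237}{34730}$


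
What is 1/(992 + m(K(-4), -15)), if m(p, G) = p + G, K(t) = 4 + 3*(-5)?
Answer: 1/966 ≈ 0.0010352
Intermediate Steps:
K(t) = -11 (K(t) = 4 - 15 = -11)
m(p, G) = G + p
1/(992 + m(K(-4), -15)) = 1/(992 + (-15 - 11)) = 1/(992 - 26) = 1/966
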